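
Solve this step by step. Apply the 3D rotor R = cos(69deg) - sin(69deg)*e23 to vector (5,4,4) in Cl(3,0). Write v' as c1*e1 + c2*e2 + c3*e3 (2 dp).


Rotor R = cos(69deg) - sin(69deg)*e23
Rotation angle theta = 2 * 69 = 138 degrees in the e23 plane (e2 -> e3).
The component perpendicular to the plane (e1) is invariant: v'_1 = v1 = 5.00
cos(138deg) = -0.7431, sin(138deg) = 0.6691
v'_2 = v2*cos(theta) - v3*sin(theta) = 4*(-0.7431) - 4*0.6691 = -5.65
v'_3 = v2*sin(theta) + v3*cos(theta) = 4*0.6691 + 4*(-0.7431) = -0.30
v' = 5.00*e1 - 5.65*e2 - 0.30*e3


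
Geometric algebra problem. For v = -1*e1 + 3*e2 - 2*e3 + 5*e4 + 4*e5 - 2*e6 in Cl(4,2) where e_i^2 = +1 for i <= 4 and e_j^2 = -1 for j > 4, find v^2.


v^2 = sum of c_i^2 * e_i^2
Positive signature terms (e_i^2 = +1): (-1)^2 + 3^2 + (-2)^2 + 5^2 = 39
Negative signature terms (e_j^2 = -1): 4^2 + (-2)^2 = 20
v^2 = 39 - 20 = 19


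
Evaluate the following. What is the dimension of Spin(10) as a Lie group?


Spin(n) double-covers SO(n); both have Lie algebra so(n) of dimension n(n-1)/2.
n = 10
n(n-1) = 10 * 9 = 90
dim Spin(10) = 90/2 = 45


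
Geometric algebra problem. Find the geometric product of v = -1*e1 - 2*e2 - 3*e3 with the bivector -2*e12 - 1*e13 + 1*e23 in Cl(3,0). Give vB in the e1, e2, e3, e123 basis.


vB has grade-1 (vector) and grade-3 (trivector) parts: vB = (v _| B) + (v ^ B).
Vector part <vB>_1:
  e1: -v2*b12 - v3*b13 = -(-2)*(-2) - (-3)*(-1) = -7
  e2: v1*b12 - v3*b23 = (-1)*(-2) - (-3)*(1) = 5
  e3: v1*b13 + v2*b23 = (-1)*(-1) + (-2)*(1) = -1
Trivector part <vB>_3:
  e123: v1*b23 - v2*b13 + v3*b12 = (-1)*(1) - (-2)*(-1) + (-3)*(-2) = 3
vB = -7*e1 + 5*e2 - 1*e3 + 3*e123


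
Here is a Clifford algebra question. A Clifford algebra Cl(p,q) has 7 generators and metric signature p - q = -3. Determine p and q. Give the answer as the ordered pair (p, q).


We need p + q = 7 and p - q = -3.
Adding: 2p = 7 + (-3) = 4, so p = 2.
Then q = 7 - 2 = 5.
(p, q) = (2, 5)


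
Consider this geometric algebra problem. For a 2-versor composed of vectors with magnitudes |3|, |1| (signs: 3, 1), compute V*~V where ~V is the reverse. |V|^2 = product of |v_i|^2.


Each vector v_i has |v_i|^2 = s_i^2
Squared scales: 3^2 = 9, 1^2 = 1
|V|^2 = 9 * 1
= 9


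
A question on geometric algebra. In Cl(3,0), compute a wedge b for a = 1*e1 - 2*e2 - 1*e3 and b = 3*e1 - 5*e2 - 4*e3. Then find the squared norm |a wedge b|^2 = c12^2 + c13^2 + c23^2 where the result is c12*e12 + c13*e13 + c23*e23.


a wedge b = (a1*b2 - a2*b1)*e12 + (a1*b3 - a3*b1)*e13 + (a2*b3 - a3*b2)*e23
e12 coeff: 1*(-5) - (-2)*3 = -5 - (-6) = 1
e13 coeff: 1*(-4) - (-1)*3 = -4 - (-3) = -1
e23 coeff: (-2)*(-4) - (-1)*(-5) = 8 - 5 = 3
|a wedge b|^2 = 1^2 + (-1)^2 + 3^2
= 1 + 1 + 9
= 11


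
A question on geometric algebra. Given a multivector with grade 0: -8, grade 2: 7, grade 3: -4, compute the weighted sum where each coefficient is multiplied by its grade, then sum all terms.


Grade-weighted sum = sum of grade_k * coefficient_k
0*(-8) = 0
2*7 = 14
3*(-4) = -12
Total = 0 + 14 + (-12) = 2


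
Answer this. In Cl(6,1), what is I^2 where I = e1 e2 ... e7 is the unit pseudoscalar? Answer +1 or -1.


The pseudoscalar I = e1...e_n (product of all n generators) of Cl(p,q) satisfies I^2 = (-1)^(q + n(n-1)/2).
p = 6, q = 1, n = p + q = 7
n(n-1)/2 = 7 * 6 / 2 = 21
Exponent = q + n(n-1)/2 = 1 + 21 = 22
I^2 = (-1)^22 = +1


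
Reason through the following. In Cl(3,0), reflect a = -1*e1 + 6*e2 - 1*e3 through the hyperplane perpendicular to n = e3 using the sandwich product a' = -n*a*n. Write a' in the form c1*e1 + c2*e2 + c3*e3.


Reflection formula: a' = -n*a*n, with n = e3 (unit vector, n^2 = 1).
For reflection through hyperplane perp to e3:
The component along e3 flips sign, others stay.
a = (-1, 6, -1)
a' = (-1, 6, 1)
a' = -1*e1 + 6*e2 + 1*e3


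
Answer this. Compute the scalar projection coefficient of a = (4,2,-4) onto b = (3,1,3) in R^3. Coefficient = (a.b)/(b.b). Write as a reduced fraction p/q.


Projection coefficient = (a . b) / (b . b)
a . b = 4*3 + 2*1 + (-4)*3
= 12 + 2 + (-12) = 2
b . b = 3^2 + 1^2 + 3^2
= 9 + 1 + 9 = 19
Coefficient = 2/19
In lowest terms: 2/19


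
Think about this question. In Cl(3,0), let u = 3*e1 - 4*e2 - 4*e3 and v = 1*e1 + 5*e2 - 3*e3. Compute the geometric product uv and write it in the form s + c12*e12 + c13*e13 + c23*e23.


In Cl(3,0): e_i^2 = 1, e_ie_j = -e_je_i for i != j.
Scalar part = u . v = 3*1 + (-4)*5 + (-4)*(-3)
= 3 + (-20) + 12 = -5
e12 coeff = 3*5 - (-4)*1 = 15 - (-4) = 19
e13 coeff = 3*(-3) - (-4)*1 = -9 - (-4) = -5
e23 coeff = (-4)*(-3) - (-4)*5 = 12 - (-20) = 32
uv = -5 + 19*e12 - 5*e13 + 32*e23


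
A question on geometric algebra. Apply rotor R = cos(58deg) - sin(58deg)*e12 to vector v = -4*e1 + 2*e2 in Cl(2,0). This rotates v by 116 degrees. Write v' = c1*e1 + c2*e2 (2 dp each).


Rotor R = cos(58deg) - sin(58deg)*e12
Rotation angle theta = 2 * 58 = 116 degrees
v' = R*v*~R rotates v by theta.
cos(116deg) = -0.4384, sin(116deg) = 0.8988
v'_1 = -4*cos(116deg) - 2*sin(116deg)
= -4*(-0.4384) - 2*0.8988
= -0.04
v'_2 = -4*sin(116deg) + 2*cos(116deg)
= -4*0.8988 + 2*(-0.4384)
= -4.47
v' = -0.04*e1 - 4.47*e2


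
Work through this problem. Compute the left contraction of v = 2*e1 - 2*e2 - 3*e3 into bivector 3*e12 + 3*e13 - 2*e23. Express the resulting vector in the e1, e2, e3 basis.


Left contraction v _| B = <vB>_1 (grade-1 part of the geometric product vB).
Using e1_|e12 = e2, e2_|e12 = -e1, e1_|e13 = e3, e3_|e13 = -e1, e2_|e23 = e3, e3_|e23 = -e2:
e1 coeff: -v2*b12 - v3*b13 = -(-2)*(3) - (-3)*(3) = 15
e2 coeff: v1*b12 - v3*b23 = (2)*(3) - (-3)*(-2) = 0
e3 coeff: v1*b13 + v2*b23 = (2)*(3) + (-2)*(-2) = 10
v _| B = 15*e1 + 0*e2 + 10*e3


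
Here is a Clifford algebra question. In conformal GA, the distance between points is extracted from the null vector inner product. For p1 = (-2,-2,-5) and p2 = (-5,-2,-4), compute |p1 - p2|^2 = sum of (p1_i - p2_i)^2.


p1 - p2 = (3, 0, -1)
|p1 - p2|^2 = 3^2 + 0^2 + (-1)^2
= 9 + 0 + 1
= 10


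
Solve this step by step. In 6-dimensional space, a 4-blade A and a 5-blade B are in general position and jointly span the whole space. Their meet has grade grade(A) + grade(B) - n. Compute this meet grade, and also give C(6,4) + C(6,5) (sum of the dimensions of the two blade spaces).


Meet grade = grade(A) + grade(B) - n
= 4 + 5 - 6 = 3
C(6,4) = 15
C(6,5) = 6
dim_A + dim_B = 15 + 6 = 21


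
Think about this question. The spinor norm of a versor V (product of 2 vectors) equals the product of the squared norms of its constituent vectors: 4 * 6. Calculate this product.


Spinor norm N(V) = |v1|^2 * |v2|^2 * ... * |v2|^2
= 4 * 6
Running product: 4, 24
N(V) = 24


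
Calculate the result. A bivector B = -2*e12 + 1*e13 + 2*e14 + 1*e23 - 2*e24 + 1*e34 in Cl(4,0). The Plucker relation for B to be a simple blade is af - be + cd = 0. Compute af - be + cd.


Plucker relation: af - be + cd
a*f = (-2)*1 = -2
b*e = 1*(-2) = -2
c*d = 2*1 = 2
af - be + cd = -2 - (-2) + 2
= 2


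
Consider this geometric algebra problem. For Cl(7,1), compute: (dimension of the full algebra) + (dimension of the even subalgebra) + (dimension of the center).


n = 7 + 1 = 8
Total dim = 2^8 = 256
Even subalgebra dim = 2^7 = 128
n is even, so center dim = 1
Sum = 256 + 128 + 1 = 385


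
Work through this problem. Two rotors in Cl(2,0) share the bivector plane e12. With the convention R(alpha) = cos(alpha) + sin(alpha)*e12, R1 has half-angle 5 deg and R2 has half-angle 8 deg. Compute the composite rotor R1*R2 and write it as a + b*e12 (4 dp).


Same-plane rotors commute and their half-angles add:
R1*R2 = cos(a1 + a2) + sin(a1 + a2)*e12.
a1 + a2 = 5 + 8 = 13 deg
cos(13 deg) = 0.9744
sin(13 deg) = 0.2250
R1*R2 = 0.9744 + 0.2250*e12


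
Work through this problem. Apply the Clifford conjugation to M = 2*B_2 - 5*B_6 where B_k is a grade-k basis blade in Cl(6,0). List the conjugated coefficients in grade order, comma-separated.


Clifford conjugate sign for grade k: (-1)^(k(k+1)/2)
Grade 2: (-1)^(2*3/2) = (-1)^3 = -1, coeff 2 -> -2
Grade 6: (-1)^(6*7/2) = (-1)^21 = -1, coeff -5 -> 5
Conjugated coefficients: -2, 5


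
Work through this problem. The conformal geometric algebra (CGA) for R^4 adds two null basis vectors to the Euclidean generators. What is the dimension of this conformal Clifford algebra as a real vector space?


The conformal model of R^4 uses Cl(5,1): the 4 Euclidean generators plus two extra orthogonal generators e+ (e+^2 = +1) and e- (e-^2 = -1), from which the null vectors e0, einf are built.
Number of generators m = 4 + 2 = 6.
dim Cl(p,q) = 2^m = 2^6 = 64


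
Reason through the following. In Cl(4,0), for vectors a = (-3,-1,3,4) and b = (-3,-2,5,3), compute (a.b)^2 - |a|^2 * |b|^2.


a . b = (-3)*(-3) + (-1)*(-2) + 3*5 + 4*3
= 9 + 2 + 15 + 12 = 38
|a|^2 = (-3)^2 + (-1)^2 + 3^2 + 4^2 = 35
|b|^2 = (-3)^2 + (-2)^2 + 5^2 + 3^2 = 47
(a.b)^2 = 38^2 = 1444
|a|^2 * |b|^2 = 35 * 47 = 1645
Result = 1444 - 1645 = -201


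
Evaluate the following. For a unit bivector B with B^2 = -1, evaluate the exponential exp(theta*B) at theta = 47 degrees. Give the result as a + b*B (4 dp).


For a unit bivector B with B^2 = -1, the exponential series gives
e^(theta*B) = cos(theta) + sin(theta)*B (the GA analogue of Euler's formula).
theta = 47 degrees = 0.820305 rad
cos(47 deg) = 0.6820
sin(47 deg) = 0.7314
exp(theta*B) = 0.6820 + 0.7314*B


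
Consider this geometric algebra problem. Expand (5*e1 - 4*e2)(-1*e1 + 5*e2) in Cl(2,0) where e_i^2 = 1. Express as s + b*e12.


Expand: (5*e1 - 4*e2)(-1*e1 + 5*e2)
= 5*(-1)*e1e1 + 5*5*e1e2 + (-4)*(-1)*e2e1 + (-4)*5*e2e2
Using e1^2 = e2^2 = 1, e2e1 = -e1e2:
Scalar part s = 5*(-1) + (-4)*5 = -5 + (-20) = -25
Bivector part b = 5*5 - (-4)*(-1) = 25 - 4 = 21
uv = -25 + 21*e12


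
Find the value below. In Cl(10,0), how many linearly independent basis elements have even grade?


Even subalgebra dimension = 2^(n-1)
n = 10 + 0 = 10
2^(10 - 1) = 2^9 = 512
Verification: sum of C(10,k) for even k = 1 + 45 + 210 + 210 + 45 + 1 = 512
Result = 512


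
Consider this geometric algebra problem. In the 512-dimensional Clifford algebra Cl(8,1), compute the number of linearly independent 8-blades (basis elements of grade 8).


Number of grade-k basis blades in Cl(p,q) with n = p + q is C(n, k).
n = 8 + 1 = 9
C(9, 8) = 9! / (8! * 1!)
= 362880 / (40320 * 1)
= 9


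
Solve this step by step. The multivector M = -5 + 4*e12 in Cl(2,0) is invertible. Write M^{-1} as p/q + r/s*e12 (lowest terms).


M = -5 + 4*e12, where e12^2 = -1.
Since M commutes with its reverse ~M = a - b*e12, M * ~M = a^2 - b^2*e12^2 = a^2 + b^2.
So M^{-1} = ~M / (a^2 + b^2) = (a - b*e12)/(a^2 + b^2).
a^2 + b^2 = 25 + 16 = 41
Scalar part = -5/41 = -5/41
Bivector coeff = -4/41 = -4/41
M^{-1} = -5/41 - 4/41*e12


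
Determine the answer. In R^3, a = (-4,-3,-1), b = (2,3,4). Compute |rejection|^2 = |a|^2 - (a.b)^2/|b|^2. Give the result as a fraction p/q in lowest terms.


|a|^2 = (-4)^2 + (-3)^2 + (-1)^2 = 26
|b|^2 = 2^2 + 3^2 + 4^2 = 29
a . b = (-4)*2 + (-3)*3 + (-1)*4 = -21
(a.b)^2 = (-21)^2 = 441
|rej|^2 = 26 - 441/29
= (754 - 441)/29
= 313/29
In lowest terms: 313/29


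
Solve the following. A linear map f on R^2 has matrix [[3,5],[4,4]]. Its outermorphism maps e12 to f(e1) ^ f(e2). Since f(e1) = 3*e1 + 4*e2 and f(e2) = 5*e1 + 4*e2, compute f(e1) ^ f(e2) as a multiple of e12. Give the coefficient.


The outermorphism of a linear map f sends e1^e2 to f(e1)^f(e2).
f(e1) = 3*e1 + 4*e2
f(e2) = 5*e1 + 4*e2
f(e1) ^ f(e2) = (3*e1 + 4*e2) ^ (5*e1 + 4*e2)
= 3*4*e12 + 4*5*e21
= (12 - 20)*e12
= -8*e12
Coefficient = -8


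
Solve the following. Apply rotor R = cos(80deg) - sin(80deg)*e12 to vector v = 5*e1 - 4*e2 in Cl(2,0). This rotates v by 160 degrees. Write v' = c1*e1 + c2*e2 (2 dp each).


Rotor R = cos(80deg) - sin(80deg)*e12
Rotation angle theta = 2 * 80 = 160 degrees
v' = R*v*~R rotates v by theta.
cos(160deg) = -0.9397, sin(160deg) = 0.3420
v'_1 = 5*cos(160deg) - (-4)*sin(160deg)
= 5*(-0.9397) - (-4)*0.3420
= -3.33
v'_2 = 5*sin(160deg) + (-4)*cos(160deg)
= 5*0.3420 + (-4)*(-0.9397)
= 5.47
v' = -3.33*e1 + 5.47*e2


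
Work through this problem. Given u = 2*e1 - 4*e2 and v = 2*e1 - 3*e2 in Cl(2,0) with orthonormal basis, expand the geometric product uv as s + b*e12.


Expand: (2*e1 - 4*e2)(2*e1 - 3*e2)
= 2*2*e1e1 + 2*(-3)*e1e2 + (-4)*2*e2e1 + (-4)*(-3)*e2e2
Using e1^2 = e2^2 = 1, e2e1 = -e1e2:
Scalar part s = 2*2 + (-4)*(-3) = 4 + 12 = 16
Bivector part b = 2*(-3) - (-4)*2 = -6 - (-8) = 2
uv = 16 + 2*e12


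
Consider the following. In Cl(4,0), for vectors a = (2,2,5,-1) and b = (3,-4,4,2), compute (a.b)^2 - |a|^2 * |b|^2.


a . b = 2*3 + 2*(-4) + 5*4 + (-1)*2
= 6 + (-8) + 20 + (-2) = 16
|a|^2 = 2^2 + 2^2 + 5^2 + (-1)^2 = 34
|b|^2 = 3^2 + (-4)^2 + 4^2 + 2^2 = 45
(a.b)^2 = 16^2 = 256
|a|^2 * |b|^2 = 34 * 45 = 1530
Result = 256 - 1530 = -1274


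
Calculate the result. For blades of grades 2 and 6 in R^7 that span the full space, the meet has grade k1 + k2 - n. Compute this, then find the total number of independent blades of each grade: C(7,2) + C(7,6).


Meet grade = grade(A) + grade(B) - n
= 2 + 6 - 7 = 1
C(7,2) = 21
C(7,6) = 7
dim_A + dim_B = 21 + 7 = 28


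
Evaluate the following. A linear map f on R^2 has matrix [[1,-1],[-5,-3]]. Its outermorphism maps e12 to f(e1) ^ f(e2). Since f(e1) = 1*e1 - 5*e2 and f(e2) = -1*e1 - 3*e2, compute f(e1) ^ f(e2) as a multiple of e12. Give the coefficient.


The outermorphism of a linear map f sends e1^e2 to f(e1)^f(e2).
f(e1) = 1*e1 - 5*e2
f(e2) = -1*e1 - 3*e2
f(e1) ^ f(e2) = (1*e1 - 5*e2) ^ (-1*e1 - 3*e2)
= 1*(-3)*e12 + (-5)*(-1)*e21
= (-3 - 5)*e12
= -8*e12
Coefficient = -8


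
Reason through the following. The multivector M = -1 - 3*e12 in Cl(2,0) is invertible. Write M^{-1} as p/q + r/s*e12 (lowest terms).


M = -1 - 3*e12, where e12^2 = -1.
Since M commutes with its reverse ~M = a - b*e12, M * ~M = a^2 - b^2*e12^2 = a^2 + b^2.
So M^{-1} = ~M / (a^2 + b^2) = (a - b*e12)/(a^2 + b^2).
a^2 + b^2 = 1 + 9 = 10
Scalar part = -1/10 = -1/10
Bivector coeff = 3/10 = 3/10
M^{-1} = -1/10 + 3/10*e12


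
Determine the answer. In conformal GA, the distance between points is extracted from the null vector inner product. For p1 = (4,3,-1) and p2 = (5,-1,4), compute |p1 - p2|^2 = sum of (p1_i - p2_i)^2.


p1 - p2 = (-1, 4, -5)
|p1 - p2|^2 = (-1)^2 + 4^2 + (-5)^2
= 1 + 16 + 25
= 42


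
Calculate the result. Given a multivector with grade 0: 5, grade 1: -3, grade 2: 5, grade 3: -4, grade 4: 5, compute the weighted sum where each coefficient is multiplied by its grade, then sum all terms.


Grade-weighted sum = sum of grade_k * coefficient_k
0*5 = 0
1*(-3) = -3
2*5 = 10
3*(-4) = -12
4*5 = 20
Total = 0 + (-3) + 10 + (-12) + 20 = 15


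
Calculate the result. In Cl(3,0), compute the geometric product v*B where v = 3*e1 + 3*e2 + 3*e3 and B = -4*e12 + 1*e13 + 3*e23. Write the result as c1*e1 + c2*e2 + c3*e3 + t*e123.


vB has grade-1 (vector) and grade-3 (trivector) parts: vB = (v _| B) + (v ^ B).
Vector part <vB>_1:
  e1: -v2*b12 - v3*b13 = -(3)*(-4) - (3)*(1) = 9
  e2: v1*b12 - v3*b23 = (3)*(-4) - (3)*(3) = -21
  e3: v1*b13 + v2*b23 = (3)*(1) + (3)*(3) = 12
Trivector part <vB>_3:
  e123: v1*b23 - v2*b13 + v3*b12 = (3)*(3) - (3)*(1) + (3)*(-4) = -6
vB = 9*e1 - 21*e2 + 12*e3 - 6*e123


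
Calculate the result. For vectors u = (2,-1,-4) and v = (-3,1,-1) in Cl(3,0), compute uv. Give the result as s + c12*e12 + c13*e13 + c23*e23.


In Cl(3,0): e_i^2 = 1, e_ie_j = -e_je_i for i != j.
Scalar part = u . v = 2*(-3) + (-1)*1 + (-4)*(-1)
= -6 + (-1) + 4 = -3
e12 coeff = 2*1 - (-1)*(-3) = 2 - 3 = -1
e13 coeff = 2*(-1) - (-4)*(-3) = -2 - 12 = -14
e23 coeff = (-1)*(-1) - (-4)*1 = 1 - (-4) = 5
uv = -3 - 1*e12 - 14*e13 + 5*e23


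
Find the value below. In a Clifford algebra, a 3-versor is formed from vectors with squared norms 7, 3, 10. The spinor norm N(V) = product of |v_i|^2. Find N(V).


Spinor norm N(V) = |v1|^2 * |v2|^2 * ... * |v3|^2
= 7 * 3 * 10
Running product: 7, 21, 210
N(V) = 210


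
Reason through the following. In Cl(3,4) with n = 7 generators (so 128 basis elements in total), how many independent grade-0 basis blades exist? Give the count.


Number of grade-k basis blades in Cl(p,q) with n = p + q is C(n, k).
n = 3 + 4 = 7
C(7, 0) = 7! / (0! * 7!)
= 5040 / (1 * 5040)
= 1


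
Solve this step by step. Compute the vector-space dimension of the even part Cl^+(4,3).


Even subalgebra dimension = 2^(n-1)
n = 4 + 3 = 7
2^(7 - 1) = 2^6 = 64
Verification: sum of C(7,k) for even k = 1 + 21 + 35 + 7 = 64
Result = 64


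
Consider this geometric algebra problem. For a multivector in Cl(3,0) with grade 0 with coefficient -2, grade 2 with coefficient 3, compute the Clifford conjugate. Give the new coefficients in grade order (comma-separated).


Clifford conjugate sign for grade k: (-1)^(k(k+1)/2)
Grade 0: (-1)^(0*1/2) = (-1)^0 = 1, coeff -2 -> -2
Grade 2: (-1)^(2*3/2) = (-1)^3 = -1, coeff 3 -> -3
Conjugated coefficients: -2, -3


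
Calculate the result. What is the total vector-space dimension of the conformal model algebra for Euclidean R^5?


The conformal model of R^5 uses Cl(6,1): the 5 Euclidean generators plus two extra orthogonal generators e+ (e+^2 = +1) and e- (e-^2 = -1), from which the null vectors e0, einf are built.
Number of generators m = 5 + 2 = 7.
dim Cl(p,q) = 2^m = 2^7 = 128


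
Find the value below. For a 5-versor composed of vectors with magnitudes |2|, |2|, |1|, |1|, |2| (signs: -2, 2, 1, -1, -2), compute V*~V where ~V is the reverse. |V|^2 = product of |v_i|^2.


Each vector v_i has |v_i|^2 = s_i^2
Squared scales: (-2)^2 = 4, 2^2 = 4, 1^2 = 1, (-1)^2 = 1, (-2)^2 = 4
|V|^2 = 4 * 4 * 1 * 1 * 4
= 64


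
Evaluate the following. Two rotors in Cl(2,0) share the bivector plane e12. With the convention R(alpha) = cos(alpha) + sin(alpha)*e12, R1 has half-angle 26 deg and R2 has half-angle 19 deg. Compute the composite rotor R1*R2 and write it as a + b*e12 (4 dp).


Same-plane rotors commute and their half-angles add:
R1*R2 = cos(a1 + a2) + sin(a1 + a2)*e12.
a1 + a2 = 26 + 19 = 45 deg
cos(45 deg) = 0.7071
sin(45 deg) = 0.7071
R1*R2 = 0.7071 + 0.7071*e12


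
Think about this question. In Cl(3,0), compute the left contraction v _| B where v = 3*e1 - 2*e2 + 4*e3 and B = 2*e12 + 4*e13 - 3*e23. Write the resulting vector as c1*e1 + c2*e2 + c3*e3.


Left contraction v _| B = <vB>_1 (grade-1 part of the geometric product vB).
Using e1_|e12 = e2, e2_|e12 = -e1, e1_|e13 = e3, e3_|e13 = -e1, e2_|e23 = e3, e3_|e23 = -e2:
e1 coeff: -v2*b12 - v3*b13 = -(-2)*(2) - (4)*(4) = -12
e2 coeff: v1*b12 - v3*b23 = (3)*(2) - (4)*(-3) = 18
e3 coeff: v1*b13 + v2*b23 = (3)*(4) + (-2)*(-3) = 18
v _| B = -12*e1 + 18*e2 + 18*e3


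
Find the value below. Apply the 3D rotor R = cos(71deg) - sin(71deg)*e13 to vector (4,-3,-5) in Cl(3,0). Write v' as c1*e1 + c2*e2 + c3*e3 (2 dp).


Rotor R = cos(71deg) - sin(71deg)*e13
Rotation angle theta = 2 * 71 = 142 degrees in the e13 plane (e1 -> e3).
The component perpendicular to the plane (e2) is invariant: v'_2 = v2 = -3.00
cos(142deg) = -0.7880, sin(142deg) = 0.6157
v'_1 = v1*cos(theta) - v3*sin(theta) = 4*(-0.7880) - (-5)*0.6157 = -0.07
v'_3 = v1*sin(theta) + v3*cos(theta) = 4*0.6157 + (-5)*(-0.7880) = 6.40
v' = -0.07*e1 - 3.00*e2 + 6.40*e3


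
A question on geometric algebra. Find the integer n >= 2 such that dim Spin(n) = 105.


dim Spin(n) = dim so(n) = n(n-1)/2.
Solve n(n-1)/2 = 105, i.e. n^2 - n - 210 = 0.
Discriminant = 1 + 8*105 = 841
n = (1 + sqrt(841))/2 = (1 + 29)/2 = 15


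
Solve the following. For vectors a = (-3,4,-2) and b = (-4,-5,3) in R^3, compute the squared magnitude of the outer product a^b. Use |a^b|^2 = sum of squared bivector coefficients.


a wedge b = (a1*b2 - a2*b1)*e12 + (a1*b3 - a3*b1)*e13 + (a2*b3 - a3*b2)*e23
e12 coeff: (-3)*(-5) - 4*(-4) = 15 - (-16) = 31
e13 coeff: (-3)*3 - (-2)*(-4) = -9 - 8 = -17
e23 coeff: 4*3 - (-2)*(-5) = 12 - 10 = 2
|a wedge b|^2 = 31^2 + (-17)^2 + 2^2
= 961 + 289 + 4
= 1254


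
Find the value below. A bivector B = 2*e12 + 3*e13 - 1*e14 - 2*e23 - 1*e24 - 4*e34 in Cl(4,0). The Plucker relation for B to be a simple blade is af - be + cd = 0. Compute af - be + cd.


Plucker relation: af - be + cd
a*f = 2*(-4) = -8
b*e = 3*(-1) = -3
c*d = (-1)*(-2) = 2
af - be + cd = -8 - (-3) + 2
= -3


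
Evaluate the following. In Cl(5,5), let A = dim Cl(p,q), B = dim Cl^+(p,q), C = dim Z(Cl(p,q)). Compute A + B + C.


n = 5 + 5 = 10
Total dim = 2^10 = 1024
Even subalgebra dim = 2^9 = 512
n is even, so center dim = 1
Sum = 1024 + 512 + 1 = 1537


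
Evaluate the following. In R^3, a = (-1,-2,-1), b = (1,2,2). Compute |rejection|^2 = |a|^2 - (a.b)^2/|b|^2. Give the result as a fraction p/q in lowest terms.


|a|^2 = (-1)^2 + (-2)^2 + (-1)^2 = 6
|b|^2 = 1^2 + 2^2 + 2^2 = 9
a . b = (-1)*1 + (-2)*2 + (-1)*2 = -7
(a.b)^2 = (-7)^2 = 49
|rej|^2 = 6 - 49/9
= (54 - 49)/9
= 5/9
In lowest terms: 5/9


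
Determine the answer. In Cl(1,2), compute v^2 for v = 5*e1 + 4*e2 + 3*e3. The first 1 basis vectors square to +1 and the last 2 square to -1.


v^2 = sum of c_i^2 * e_i^2
Positive signature terms (e_i^2 = +1): 5^2 = 25
Negative signature terms (e_j^2 = -1): 4^2 + 3^2 = 25
v^2 = 25 - 25 = 0


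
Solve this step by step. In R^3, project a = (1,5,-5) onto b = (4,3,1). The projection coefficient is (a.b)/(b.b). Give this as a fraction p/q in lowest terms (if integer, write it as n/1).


Projection coefficient = (a . b) / (b . b)
a . b = 1*4 + 5*3 + (-5)*1
= 4 + 15 + (-5) = 14
b . b = 4^2 + 3^2 + 1^2
= 16 + 9 + 1 = 26
Coefficient = 14/26
In lowest terms: 7/13


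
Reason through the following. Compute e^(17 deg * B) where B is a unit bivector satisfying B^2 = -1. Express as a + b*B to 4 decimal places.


For a unit bivector B with B^2 = -1, the exponential series gives
e^(theta*B) = cos(theta) + sin(theta)*B (the GA analogue of Euler's formula).
theta = 17 degrees = 0.296706 rad
cos(17 deg) = 0.9563
sin(17 deg) = 0.2924
exp(theta*B) = 0.9563 + 0.2924*B


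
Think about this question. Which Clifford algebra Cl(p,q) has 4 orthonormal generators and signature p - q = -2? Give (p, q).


We need p + q = 4 and p - q = -2.
Adding: 2p = 4 + (-2) = 2, so p = 1.
Then q = 4 - 1 = 3.
(p, q) = (1, 3)


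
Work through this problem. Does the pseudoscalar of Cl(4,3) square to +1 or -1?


The pseudoscalar I = e1...e_n (product of all n generators) of Cl(p,q) satisfies I^2 = (-1)^(q + n(n-1)/2).
p = 4, q = 3, n = p + q = 7
n(n-1)/2 = 7 * 6 / 2 = 21
Exponent = q + n(n-1)/2 = 3 + 21 = 24
I^2 = (-1)^24 = +1


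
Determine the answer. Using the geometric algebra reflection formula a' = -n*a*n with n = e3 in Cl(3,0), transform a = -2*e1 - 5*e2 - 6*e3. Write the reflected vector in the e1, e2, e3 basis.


Reflection formula: a' = -n*a*n, with n = e3 (unit vector, n^2 = 1).
For reflection through hyperplane perp to e3:
The component along e3 flips sign, others stay.
a = (-2, -5, -6)
a' = (-2, -5, 6)
a' = -2*e1 - 5*e2 + 6*e3


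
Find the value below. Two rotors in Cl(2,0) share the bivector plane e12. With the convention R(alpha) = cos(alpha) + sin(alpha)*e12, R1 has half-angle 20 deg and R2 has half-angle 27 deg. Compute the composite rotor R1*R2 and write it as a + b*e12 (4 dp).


Same-plane rotors commute and their half-angles add:
R1*R2 = cos(a1 + a2) + sin(a1 + a2)*e12.
a1 + a2 = 20 + 27 = 47 deg
cos(47 deg) = 0.6820
sin(47 deg) = 0.7314
R1*R2 = 0.6820 + 0.7314*e12


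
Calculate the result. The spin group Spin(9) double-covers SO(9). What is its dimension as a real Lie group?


Spin(n) double-covers SO(n); both have Lie algebra so(n) of dimension n(n-1)/2.
n = 9
n(n-1) = 9 * 8 = 72
dim Spin(9) = 72/2 = 36


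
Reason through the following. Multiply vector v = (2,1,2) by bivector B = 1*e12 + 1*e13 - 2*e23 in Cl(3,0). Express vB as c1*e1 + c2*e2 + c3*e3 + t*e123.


vB has grade-1 (vector) and grade-3 (trivector) parts: vB = (v _| B) + (v ^ B).
Vector part <vB>_1:
  e1: -v2*b12 - v3*b13 = -(1)*(1) - (2)*(1) = -3
  e2: v1*b12 - v3*b23 = (2)*(1) - (2)*(-2) = 6
  e3: v1*b13 + v2*b23 = (2)*(1) + (1)*(-2) = 0
Trivector part <vB>_3:
  e123: v1*b23 - v2*b13 + v3*b12 = (2)*(-2) - (1)*(1) + (2)*(1) = -3
vB = -3*e1 + 6*e2 + 0*e3 - 3*e123


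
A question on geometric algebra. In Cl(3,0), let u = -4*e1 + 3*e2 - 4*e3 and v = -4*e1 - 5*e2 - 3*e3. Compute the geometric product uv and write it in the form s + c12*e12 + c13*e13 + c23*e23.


In Cl(3,0): e_i^2 = 1, e_ie_j = -e_je_i for i != j.
Scalar part = u . v = (-4)*(-4) + 3*(-5) + (-4)*(-3)
= 16 + (-15) + 12 = 13
e12 coeff = (-4)*(-5) - 3*(-4) = 20 - (-12) = 32
e13 coeff = (-4)*(-3) - (-4)*(-4) = 12 - 16 = -4
e23 coeff = 3*(-3) - (-4)*(-5) = -9 - 20 = -29
uv = 13 + 32*e12 - 4*e13 - 29*e23


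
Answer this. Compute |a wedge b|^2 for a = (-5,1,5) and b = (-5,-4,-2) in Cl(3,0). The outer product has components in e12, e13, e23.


a wedge b = (a1*b2 - a2*b1)*e12 + (a1*b3 - a3*b1)*e13 + (a2*b3 - a3*b2)*e23
e12 coeff: (-5)*(-4) - 1*(-5) = 20 - (-5) = 25
e13 coeff: (-5)*(-2) - 5*(-5) = 10 - (-25) = 35
e23 coeff: 1*(-2) - 5*(-4) = -2 - (-20) = 18
|a wedge b|^2 = 25^2 + 35^2 + 18^2
= 625 + 1225 + 324
= 2174


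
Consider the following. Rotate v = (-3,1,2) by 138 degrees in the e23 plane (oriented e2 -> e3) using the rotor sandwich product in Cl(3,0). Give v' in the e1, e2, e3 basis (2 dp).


Rotor R = cos(69deg) - sin(69deg)*e23
Rotation angle theta = 2 * 69 = 138 degrees in the e23 plane (e2 -> e3).
The component perpendicular to the plane (e1) is invariant: v'_1 = v1 = -3.00
cos(138deg) = -0.7431, sin(138deg) = 0.6691
v'_2 = v2*cos(theta) - v3*sin(theta) = 1*(-0.7431) - 2*0.6691 = -2.08
v'_3 = v2*sin(theta) + v3*cos(theta) = 1*0.6691 + 2*(-0.7431) = -0.82
v' = -3.00*e1 - 2.08*e2 - 0.82*e3


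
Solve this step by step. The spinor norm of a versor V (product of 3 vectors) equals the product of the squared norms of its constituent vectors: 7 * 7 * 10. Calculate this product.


Spinor norm N(V) = |v1|^2 * |v2|^2 * ... * |v3|^2
= 7 * 7 * 10
Running product: 7, 49, 490
N(V) = 490


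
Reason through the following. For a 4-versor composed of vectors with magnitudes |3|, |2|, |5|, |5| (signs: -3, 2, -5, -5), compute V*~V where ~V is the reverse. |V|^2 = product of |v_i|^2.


Each vector v_i has |v_i|^2 = s_i^2
Squared scales: (-3)^2 = 9, 2^2 = 4, (-5)^2 = 25, (-5)^2 = 25
|V|^2 = 9 * 4 * 25 * 25
= 22500


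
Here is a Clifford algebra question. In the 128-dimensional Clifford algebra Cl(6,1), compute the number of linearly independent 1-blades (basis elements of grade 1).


Number of grade-k basis blades in Cl(p,q) with n = p + q is C(n, k).
n = 6 + 1 = 7
C(7, 1) = 7! / (1! * 6!)
= 5040 / (1 * 720)
= 7


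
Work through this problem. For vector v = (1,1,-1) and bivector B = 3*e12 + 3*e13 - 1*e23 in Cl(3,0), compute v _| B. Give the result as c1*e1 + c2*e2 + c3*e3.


Left contraction v _| B = <vB>_1 (grade-1 part of the geometric product vB).
Using e1_|e12 = e2, e2_|e12 = -e1, e1_|e13 = e3, e3_|e13 = -e1, e2_|e23 = e3, e3_|e23 = -e2:
e1 coeff: -v2*b12 - v3*b13 = -(1)*(3) - (-1)*(3) = 0
e2 coeff: v1*b12 - v3*b23 = (1)*(3) - (-1)*(-1) = 2
e3 coeff: v1*b13 + v2*b23 = (1)*(3) + (1)*(-1) = 2
v _| B = 0*e1 + 2*e2 + 2*e3


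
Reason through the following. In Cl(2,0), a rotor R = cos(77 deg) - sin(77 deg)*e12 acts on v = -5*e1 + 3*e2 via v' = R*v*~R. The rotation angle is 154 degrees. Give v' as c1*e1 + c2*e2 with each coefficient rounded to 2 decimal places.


Rotor R = cos(77deg) - sin(77deg)*e12
Rotation angle theta = 2 * 77 = 154 degrees
v' = R*v*~R rotates v by theta.
cos(154deg) = -0.8988, sin(154deg) = 0.4384
v'_1 = -5*cos(154deg) - 3*sin(154deg)
= -5*(-0.8988) - 3*0.4384
= 3.18
v'_2 = -5*sin(154deg) + 3*cos(154deg)
= -5*0.4384 + 3*(-0.8988)
= -4.89
v' = 3.18*e1 - 4.89*e2


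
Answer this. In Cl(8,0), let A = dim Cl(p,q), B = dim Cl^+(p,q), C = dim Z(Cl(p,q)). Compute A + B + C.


n = 8 + 0 = 8
Total dim = 2^8 = 256
Even subalgebra dim = 2^7 = 128
n is even, so center dim = 1
Sum = 256 + 128 + 1 = 385


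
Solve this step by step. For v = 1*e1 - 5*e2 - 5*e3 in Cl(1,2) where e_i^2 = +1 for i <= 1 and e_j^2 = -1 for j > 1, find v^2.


v^2 = sum of c_i^2 * e_i^2
Positive signature terms (e_i^2 = +1): 1^2 = 1
Negative signature terms (e_j^2 = -1): (-5)^2 + (-5)^2 = 50
v^2 = 1 - 50 = -49


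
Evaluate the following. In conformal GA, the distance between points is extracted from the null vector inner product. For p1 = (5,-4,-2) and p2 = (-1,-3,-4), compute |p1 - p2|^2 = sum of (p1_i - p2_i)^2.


p1 - p2 = (6, -1, 2)
|p1 - p2|^2 = 6^2 + (-1)^2 + 2^2
= 36 + 1 + 4
= 41


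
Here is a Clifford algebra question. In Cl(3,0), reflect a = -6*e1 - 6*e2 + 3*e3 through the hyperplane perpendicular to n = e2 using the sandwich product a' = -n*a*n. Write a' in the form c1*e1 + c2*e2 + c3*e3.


Reflection formula: a' = -n*a*n, with n = e2 (unit vector, n^2 = 1).
For reflection through hyperplane perp to e2:
The component along e2 flips sign, others stay.
a = (-6, -6, 3)
a' = (-6, 6, 3)
a' = -6*e1 + 6*e2 + 3*e3


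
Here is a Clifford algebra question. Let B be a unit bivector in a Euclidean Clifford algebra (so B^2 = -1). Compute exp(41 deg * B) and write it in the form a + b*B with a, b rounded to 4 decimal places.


For a unit bivector B with B^2 = -1, the exponential series gives
e^(theta*B) = cos(theta) + sin(theta)*B (the GA analogue of Euler's formula).
theta = 41 degrees = 0.715585 rad
cos(41 deg) = 0.7547
sin(41 deg) = 0.6561
exp(theta*B) = 0.7547 + 0.6561*B


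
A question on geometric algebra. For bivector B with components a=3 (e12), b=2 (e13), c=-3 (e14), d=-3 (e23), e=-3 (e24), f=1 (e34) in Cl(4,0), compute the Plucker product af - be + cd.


Plucker relation: af - be + cd
a*f = 3*1 = 3
b*e = 2*(-3) = -6
c*d = (-3)*(-3) = 9
af - be + cd = 3 - (-6) + 9
= 18


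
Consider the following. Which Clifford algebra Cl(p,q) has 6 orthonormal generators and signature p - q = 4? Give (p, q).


We need p + q = 6 and p - q = 4.
Adding: 2p = 6 + 4 = 10, so p = 5.
Then q = 6 - 5 = 1.
(p, q) = (5, 1)


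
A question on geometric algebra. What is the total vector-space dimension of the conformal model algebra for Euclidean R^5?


The conformal model of R^5 uses Cl(6,1): the 5 Euclidean generators plus two extra orthogonal generators e+ (e+^2 = +1) and e- (e-^2 = -1), from which the null vectors e0, einf are built.
Number of generators m = 5 + 2 = 7.
dim Cl(p,q) = 2^m = 2^7 = 128


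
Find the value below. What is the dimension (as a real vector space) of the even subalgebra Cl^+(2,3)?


Even subalgebra dimension = 2^(n-1)
n = 2 + 3 = 5
2^(5 - 1) = 2^4 = 16
Verification: sum of C(5,k) for even k = 1 + 10 + 5 = 16
Result = 16


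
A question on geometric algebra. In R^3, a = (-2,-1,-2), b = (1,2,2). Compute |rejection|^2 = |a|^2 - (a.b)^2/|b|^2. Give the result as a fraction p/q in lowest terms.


|a|^2 = (-2)^2 + (-1)^2 + (-2)^2 = 9
|b|^2 = 1^2 + 2^2 + 2^2 = 9
a . b = (-2)*1 + (-1)*2 + (-2)*2 = -8
(a.b)^2 = (-8)^2 = 64
|rej|^2 = 9 - 64/9
= (81 - 64)/9
= 17/9
In lowest terms: 17/9


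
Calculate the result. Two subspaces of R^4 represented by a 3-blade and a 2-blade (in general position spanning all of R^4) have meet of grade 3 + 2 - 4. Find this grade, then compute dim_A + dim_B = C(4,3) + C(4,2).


Meet grade = grade(A) + grade(B) - n
= 3 + 2 - 4 = 1
C(4,3) = 4
C(4,2) = 6
dim_A + dim_B = 4 + 6 = 10


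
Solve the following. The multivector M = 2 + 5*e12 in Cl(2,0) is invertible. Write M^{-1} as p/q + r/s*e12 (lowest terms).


M = 2 + 5*e12, where e12^2 = -1.
Since M commutes with its reverse ~M = a - b*e12, M * ~M = a^2 - b^2*e12^2 = a^2 + b^2.
So M^{-1} = ~M / (a^2 + b^2) = (a - b*e12)/(a^2 + b^2).
a^2 + b^2 = 4 + 25 = 29
Scalar part = 2/29 = 2/29
Bivector coeff = -5/29 = -5/29
M^{-1} = 2/29 - 5/29*e12


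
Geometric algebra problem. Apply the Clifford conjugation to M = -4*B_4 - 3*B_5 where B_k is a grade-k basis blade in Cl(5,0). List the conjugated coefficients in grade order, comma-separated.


Clifford conjugate sign for grade k: (-1)^(k(k+1)/2)
Grade 4: (-1)^(4*5/2) = (-1)^10 = 1, coeff -4 -> -4
Grade 5: (-1)^(5*6/2) = (-1)^15 = -1, coeff -3 -> 3
Conjugated coefficients: -4, 3


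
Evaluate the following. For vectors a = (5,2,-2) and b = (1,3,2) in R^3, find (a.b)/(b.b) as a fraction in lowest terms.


Projection coefficient = (a . b) / (b . b)
a . b = 5*1 + 2*3 + (-2)*2
= 5 + 6 + (-4) = 7
b . b = 1^2 + 3^2 + 2^2
= 1 + 9 + 4 = 14
Coefficient = 7/14
In lowest terms: 1/2


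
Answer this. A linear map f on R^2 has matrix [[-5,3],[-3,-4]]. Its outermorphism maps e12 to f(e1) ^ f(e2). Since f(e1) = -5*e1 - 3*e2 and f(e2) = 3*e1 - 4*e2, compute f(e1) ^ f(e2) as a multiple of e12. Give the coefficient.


The outermorphism of a linear map f sends e1^e2 to f(e1)^f(e2).
f(e1) = -5*e1 - 3*e2
f(e2) = 3*e1 - 4*e2
f(e1) ^ f(e2) = (-5*e1 - 3*e2) ^ (3*e1 - 4*e2)
= (-5)*(-4)*e12 + (-3)*3*e21
= (20 - (-9))*e12
= 29*e12
Coefficient = 29


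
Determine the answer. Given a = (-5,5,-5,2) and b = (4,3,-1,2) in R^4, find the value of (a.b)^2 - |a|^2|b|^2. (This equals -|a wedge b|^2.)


a . b = (-5)*4 + 5*3 + (-5)*(-1) + 2*2
= -20 + 15 + 5 + 4 = 4
|a|^2 = (-5)^2 + 5^2 + (-5)^2 + 2^2 = 79
|b|^2 = 4^2 + 3^2 + (-1)^2 + 2^2 = 30
(a.b)^2 = 4^2 = 16
|a|^2 * |b|^2 = 79 * 30 = 2370
Result = 16 - 2370 = -2354


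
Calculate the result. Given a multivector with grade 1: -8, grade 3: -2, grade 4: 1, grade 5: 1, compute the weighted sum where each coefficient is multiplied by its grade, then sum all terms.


Grade-weighted sum = sum of grade_k * coefficient_k
1*(-8) = -8
3*(-2) = -6
4*1 = 4
5*1 = 5
Total = -8 + (-6) + 4 + 5 = -5


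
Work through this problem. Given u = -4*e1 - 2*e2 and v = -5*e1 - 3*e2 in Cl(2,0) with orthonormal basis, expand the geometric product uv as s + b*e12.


Expand: (-4*e1 - 2*e2)(-5*e1 - 3*e2)
= (-4)*(-5)*e1e1 + (-4)*(-3)*e1e2 + (-2)*(-5)*e2e1 + (-2)*(-3)*e2e2
Using e1^2 = e2^2 = 1, e2e1 = -e1e2:
Scalar part s = (-4)*(-5) + (-2)*(-3) = 20 + 6 = 26
Bivector part b = (-4)*(-3) - (-2)*(-5) = 12 - 10 = 2
uv = 26 + 2*e12


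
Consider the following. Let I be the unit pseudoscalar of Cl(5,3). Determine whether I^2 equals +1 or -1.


The pseudoscalar I = e1...e_n (product of all n generators) of Cl(p,q) satisfies I^2 = (-1)^(q + n(n-1)/2).
p = 5, q = 3, n = p + q = 8
n(n-1)/2 = 8 * 7 / 2 = 28
Exponent = q + n(n-1)/2 = 3 + 28 = 31
I^2 = (-1)^31 = -1


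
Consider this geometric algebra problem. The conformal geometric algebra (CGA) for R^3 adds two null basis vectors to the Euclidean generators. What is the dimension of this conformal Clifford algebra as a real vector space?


The conformal model of R^3 uses Cl(4,1): the 3 Euclidean generators plus two extra orthogonal generators e+ (e+^2 = +1) and e- (e-^2 = -1), from which the null vectors e0, einf are built.
Number of generators m = 3 + 2 = 5.
dim Cl(p,q) = 2^m = 2^5 = 32


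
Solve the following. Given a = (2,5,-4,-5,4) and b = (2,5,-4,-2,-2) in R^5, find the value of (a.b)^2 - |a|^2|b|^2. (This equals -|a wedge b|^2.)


a . b = 2*2 + 5*5 + (-4)*(-4) + (-5)*(-2) + 4*(-2)
= 4 + 25 + 16 + 10 + (-8) = 47
|a|^2 = 2^2 + 5^2 + (-4)^2 + (-5)^2 + 4^2 = 86
|b|^2 = 2^2 + 5^2 + (-4)^2 + (-2)^2 + (-2)^2 = 53
(a.b)^2 = 47^2 = 2209
|a|^2 * |b|^2 = 86 * 53 = 4558
Result = 2209 - 4558 = -2349


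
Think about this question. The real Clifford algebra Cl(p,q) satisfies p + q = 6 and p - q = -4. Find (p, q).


We need p + q = 6 and p - q = -4.
Adding: 2p = 6 + (-4) = 2, so p = 1.
Then q = 6 - 1 = 5.
(p, q) = (1, 5)


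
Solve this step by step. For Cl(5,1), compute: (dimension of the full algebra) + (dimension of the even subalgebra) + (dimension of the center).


n = 5 + 1 = 6
Total dim = 2^6 = 64
Even subalgebra dim = 2^5 = 32
n is even, so center dim = 1
Sum = 64 + 32 + 1 = 97


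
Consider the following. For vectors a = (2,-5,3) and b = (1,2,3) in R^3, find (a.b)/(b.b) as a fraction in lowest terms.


Projection coefficient = (a . b) / (b . b)
a . b = 2*1 + (-5)*2 + 3*3
= 2 + (-10) + 9 = 1
b . b = 1^2 + 2^2 + 3^2
= 1 + 4 + 9 = 14
Coefficient = 1/14
In lowest terms: 1/14


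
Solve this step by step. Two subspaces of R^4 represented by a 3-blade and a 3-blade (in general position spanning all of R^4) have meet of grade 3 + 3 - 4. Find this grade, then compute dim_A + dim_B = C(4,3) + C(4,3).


Meet grade = grade(A) + grade(B) - n
= 3 + 3 - 4 = 2
C(4,3) = 4
C(4,3) = 4
dim_A + dim_B = 4 + 4 = 8


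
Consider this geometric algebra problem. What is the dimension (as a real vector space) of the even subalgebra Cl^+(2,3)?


Even subalgebra dimension = 2^(n-1)
n = 2 + 3 = 5
2^(5 - 1) = 2^4 = 16
Verification: sum of C(5,k) for even k = 1 + 10 + 5 = 16
Result = 16


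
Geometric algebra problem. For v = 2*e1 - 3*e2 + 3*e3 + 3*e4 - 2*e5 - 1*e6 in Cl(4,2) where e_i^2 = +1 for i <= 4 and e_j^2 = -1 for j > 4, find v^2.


v^2 = sum of c_i^2 * e_i^2
Positive signature terms (e_i^2 = +1): 2^2 + (-3)^2 + 3^2 + 3^2 = 31
Negative signature terms (e_j^2 = -1): (-2)^2 + (-1)^2 = 5
v^2 = 31 - 5 = 26


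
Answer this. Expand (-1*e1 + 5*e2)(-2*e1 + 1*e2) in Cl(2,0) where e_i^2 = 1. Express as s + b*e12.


Expand: (-1*e1 + 5*e2)(-2*e1 + 1*e2)
= (-1)*(-2)*e1e1 + (-1)*1*e1e2 + 5*(-2)*e2e1 + 5*1*e2e2
Using e1^2 = e2^2 = 1, e2e1 = -e1e2:
Scalar part s = (-1)*(-2) + 5*1 = 2 + 5 = 7
Bivector part b = (-1)*1 - 5*(-2) = -1 - (-10) = 9
uv = 7 + 9*e12


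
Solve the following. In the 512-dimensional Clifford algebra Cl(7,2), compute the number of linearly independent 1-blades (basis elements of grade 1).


Number of grade-k basis blades in Cl(p,q) with n = p + q is C(n, k).
n = 7 + 2 = 9
C(9, 1) = 9! / (1! * 8!)
= 362880 / (1 * 40320)
= 9


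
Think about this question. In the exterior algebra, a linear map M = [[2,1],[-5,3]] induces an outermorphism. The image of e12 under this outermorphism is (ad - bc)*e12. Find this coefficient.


The outermorphism of a linear map f sends e1^e2 to f(e1)^f(e2).
f(e1) = 2*e1 - 5*e2
f(e2) = 1*e1 + 3*e2
f(e1) ^ f(e2) = (2*e1 - 5*e2) ^ (1*e1 + 3*e2)
= 2*3*e12 + (-5)*1*e21
= (6 - (-5))*e12
= 11*e12
Coefficient = 11


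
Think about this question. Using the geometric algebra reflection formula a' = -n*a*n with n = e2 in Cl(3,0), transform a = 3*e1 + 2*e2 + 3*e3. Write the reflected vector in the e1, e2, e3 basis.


Reflection formula: a' = -n*a*n, with n = e2 (unit vector, n^2 = 1).
For reflection through hyperplane perp to e2:
The component along e2 flips sign, others stay.
a = (3, 2, 3)
a' = (3, -2, 3)
a' = 3*e1 - 2*e2 + 3*e3


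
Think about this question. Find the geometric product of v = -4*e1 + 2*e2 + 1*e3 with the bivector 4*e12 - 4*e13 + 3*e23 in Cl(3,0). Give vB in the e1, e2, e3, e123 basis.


vB has grade-1 (vector) and grade-3 (trivector) parts: vB = (v _| B) + (v ^ B).
Vector part <vB>_1:
  e1: -v2*b12 - v3*b13 = -(2)*(4) - (1)*(-4) = -4
  e2: v1*b12 - v3*b23 = (-4)*(4) - (1)*(3) = -19
  e3: v1*b13 + v2*b23 = (-4)*(-4) + (2)*(3) = 22
Trivector part <vB>_3:
  e123: v1*b23 - v2*b13 + v3*b12 = (-4)*(3) - (2)*(-4) + (1)*(4) = 0
vB = -4*e1 - 19*e2 + 22*e3 + 0*e123


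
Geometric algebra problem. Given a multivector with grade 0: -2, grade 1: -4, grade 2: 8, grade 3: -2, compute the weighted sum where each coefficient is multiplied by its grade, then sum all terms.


Grade-weighted sum = sum of grade_k * coefficient_k
0*(-2) = 0
1*(-4) = -4
2*8 = 16
3*(-2) = -6
Total = 0 + (-4) + 16 + (-6) = 6


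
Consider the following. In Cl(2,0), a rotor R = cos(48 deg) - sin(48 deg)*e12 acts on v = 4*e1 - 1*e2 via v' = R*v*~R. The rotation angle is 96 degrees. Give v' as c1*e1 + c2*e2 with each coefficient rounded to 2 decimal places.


Rotor R = cos(48deg) - sin(48deg)*e12
Rotation angle theta = 2 * 48 = 96 degrees
v' = R*v*~R rotates v by theta.
cos(96deg) = -0.1045, sin(96deg) = 0.9945
v'_1 = 4*cos(96deg) - (-1)*sin(96deg)
= 4*(-0.1045) - (-1)*0.9945
= 0.58
v'_2 = 4*sin(96deg) + (-1)*cos(96deg)
= 4*0.9945 + (-1)*(-0.1045)
= 4.08
v' = 0.58*e1 + 4.08*e2
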